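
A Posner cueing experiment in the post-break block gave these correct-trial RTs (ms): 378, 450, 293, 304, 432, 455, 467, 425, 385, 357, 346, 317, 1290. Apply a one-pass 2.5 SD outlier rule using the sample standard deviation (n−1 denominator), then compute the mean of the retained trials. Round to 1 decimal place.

n = 13, ΣRT = 5899, M = 453.769
Σ(x−M)² = 799206.31; s = √(799206.31/12) = 258.071
Cutoffs: 453.769 ± 2.5·258.071 → [-191.4, 1098.9]
Outside: 1290 → excluded.
Retained (n=12): Σ = 4609, mean = 4609/12 = 384.083

384.1 ms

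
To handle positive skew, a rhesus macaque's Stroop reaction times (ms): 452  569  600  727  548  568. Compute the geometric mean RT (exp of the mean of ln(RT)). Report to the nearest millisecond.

572 ms

ln(RT): 6.1137, 6.3439, 6.3969, 6.5889, 6.3063, 6.3421
Mean ln(RT) = 38.0918/6 = 6.34864
Geometric mean = exp(6.34864) = 571.71 ms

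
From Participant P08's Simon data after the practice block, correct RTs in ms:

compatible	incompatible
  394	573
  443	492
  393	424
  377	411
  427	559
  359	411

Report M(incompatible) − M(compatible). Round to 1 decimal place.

79.5 ms

M(compatible) = 2393/6 = 398.833
M(incompatible) = 2870/6 = 478.333
Difference = 478.333 − 398.833 = 79.500 ms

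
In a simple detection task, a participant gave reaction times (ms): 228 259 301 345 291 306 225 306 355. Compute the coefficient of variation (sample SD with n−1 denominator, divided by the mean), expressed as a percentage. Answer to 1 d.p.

15.8%

n = 9, Σ = 2616, M = 290.6667
Σ(x−M)² = 16910.000; s = √(16910.000/8) = 45.9755
CV = 45.9755 / 290.6667 = 0.15817 = 15.817%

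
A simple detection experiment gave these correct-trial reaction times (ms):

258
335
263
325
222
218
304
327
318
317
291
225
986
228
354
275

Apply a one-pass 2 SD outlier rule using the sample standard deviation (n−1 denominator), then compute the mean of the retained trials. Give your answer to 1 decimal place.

n = 16, ΣRT = 5246, M = 327.875
Σ(x−M)² = 491743.75; s = √(491743.75/15) = 181.061
Cutoffs: 327.875 ± 2·181.061 → [-34.2, 690.0]
Outside: 986 → excluded.
Retained (n=15): Σ = 4260, mean = 4260/15 = 284.000

284.0 ms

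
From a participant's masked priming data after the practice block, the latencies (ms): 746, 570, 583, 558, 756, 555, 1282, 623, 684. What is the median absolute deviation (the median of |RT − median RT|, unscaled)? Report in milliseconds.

Sorted: 555, 558, 570, 583, 623, 684, 746, 756, 1282 → median = 623
|x − 623|: 123, 53, 40, 65, 133, 68, 659, 0, 61
Sorted deviations: 0, 40, 53, 61, 65, 68, 123, 133, 659 → MAD = 65

65 ms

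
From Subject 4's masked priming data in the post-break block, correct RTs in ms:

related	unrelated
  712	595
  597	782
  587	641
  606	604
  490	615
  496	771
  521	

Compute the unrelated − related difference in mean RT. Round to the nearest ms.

M(related) = 4009/7 = 572.714
M(unrelated) = 4008/6 = 668.000
Difference = 668.000 − 572.714 = 95.286 ms

95 ms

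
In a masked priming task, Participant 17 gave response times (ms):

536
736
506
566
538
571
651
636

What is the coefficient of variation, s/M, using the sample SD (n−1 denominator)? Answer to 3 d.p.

0.129

n = 8, Σ = 4740, M = 592.5000
Σ(x−M)² = 40716.000; s = √(40716.000/7) = 76.2665
CV = 76.2665 / 592.5000 = 0.12872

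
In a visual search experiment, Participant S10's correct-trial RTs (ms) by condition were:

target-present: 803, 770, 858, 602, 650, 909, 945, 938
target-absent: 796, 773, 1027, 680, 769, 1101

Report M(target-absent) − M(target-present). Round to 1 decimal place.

48.3 ms

M(target-present) = 6475/8 = 809.375
M(target-absent) = 5146/6 = 857.667
Difference = 857.667 − 809.375 = 48.292 ms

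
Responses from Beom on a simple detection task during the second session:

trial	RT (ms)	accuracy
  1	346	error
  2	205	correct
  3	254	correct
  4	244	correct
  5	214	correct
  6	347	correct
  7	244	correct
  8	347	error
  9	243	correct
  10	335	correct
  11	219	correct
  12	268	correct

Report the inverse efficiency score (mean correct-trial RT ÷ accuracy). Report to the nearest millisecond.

309 ms

Correct trials (n=10): 205, 254, 244, 214, 347, 244, 243, 335, 219, 268
Mean correct RT = 2573/10 = 257.3000 ms
Proportion correct = 10/12
IES = 257.3000 / (10/12) = 308.760 ms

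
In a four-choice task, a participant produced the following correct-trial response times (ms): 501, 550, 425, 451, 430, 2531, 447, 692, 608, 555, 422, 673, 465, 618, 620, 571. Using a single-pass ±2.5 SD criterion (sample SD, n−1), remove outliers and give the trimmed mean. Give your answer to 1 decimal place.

535.2 ms

n = 16, ΣRT = 10559, M = 659.938
Σ(x−M)² = 3856072.94; s = √(3856072.94/15) = 507.022
Cutoffs: 659.938 ± 2.5·507.022 → [-607.6, 1927.5]
Outside: 2531 → excluded.
Retained (n=15): Σ = 8028, mean = 8028/15 = 535.200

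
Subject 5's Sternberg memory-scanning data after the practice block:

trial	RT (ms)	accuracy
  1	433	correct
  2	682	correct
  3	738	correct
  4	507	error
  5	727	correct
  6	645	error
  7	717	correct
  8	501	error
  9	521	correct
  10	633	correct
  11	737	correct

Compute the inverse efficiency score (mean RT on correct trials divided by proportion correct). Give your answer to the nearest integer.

892 ms

Correct trials (n=8): 433, 682, 738, 727, 717, 521, 633, 737
Mean correct RT = 5188/8 = 648.5000 ms
Proportion correct = 8/11
IES = 648.5000 / (8/11) = 891.688 ms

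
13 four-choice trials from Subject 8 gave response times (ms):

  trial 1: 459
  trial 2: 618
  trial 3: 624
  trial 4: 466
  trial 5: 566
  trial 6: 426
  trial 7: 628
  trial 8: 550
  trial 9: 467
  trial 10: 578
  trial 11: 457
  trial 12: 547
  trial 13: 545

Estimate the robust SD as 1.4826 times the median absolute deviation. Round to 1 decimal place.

Sorted: 426, 457, 459, 466, 467, 545, 547, 550, 566, 578, 618, 624, 628 → median = 547
|x − 547| sorted: 0, 2, 3, 19, 31, 71, 77, 80, 81, 81, 88, 90, 121 → MAD = 77
Robust SD ≈ 1.4826 × 77 = 114.160

114.2 ms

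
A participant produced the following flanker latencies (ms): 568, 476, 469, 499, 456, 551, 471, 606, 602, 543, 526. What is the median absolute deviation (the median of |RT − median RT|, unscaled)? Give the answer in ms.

50 ms

Sorted: 456, 469, 471, 476, 499, 526, 543, 551, 568, 602, 606 → median = 526
|x − 526|: 42, 50, 57, 27, 70, 25, 55, 80, 76, 17, 0
Sorted deviations: 0, 17, 25, 27, 42, 50, 55, 57, 70, 76, 80 → MAD = 50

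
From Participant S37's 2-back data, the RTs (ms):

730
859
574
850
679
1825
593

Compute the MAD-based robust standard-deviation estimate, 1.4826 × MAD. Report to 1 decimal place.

191.3 ms

Sorted: 574, 593, 679, 730, 850, 859, 1825 → median = 730
|x − 730| sorted: 0, 51, 120, 129, 137, 156, 1095 → MAD = 129
Robust SD ≈ 1.4826 × 129 = 191.255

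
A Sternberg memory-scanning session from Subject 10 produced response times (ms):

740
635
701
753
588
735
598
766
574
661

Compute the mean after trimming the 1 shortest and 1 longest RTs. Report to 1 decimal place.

676.4 ms

Sorted: 574, 588, 598, 635, 661, 701, 735, 740, 753, 766
Drop lowest 1 (574) and highest 1 (766)
Remaining (n=8): Σ = 5411, mean = 5411/8 = 676.375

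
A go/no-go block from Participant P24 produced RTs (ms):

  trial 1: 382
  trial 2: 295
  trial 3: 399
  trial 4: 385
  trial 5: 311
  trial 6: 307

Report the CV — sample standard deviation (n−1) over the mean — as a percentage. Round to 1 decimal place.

n = 6, Σ = 2079, M = 346.5000
Σ(x−M)² = 10971.500; s = √(10971.500/5) = 46.8434
CV = 46.8434 / 346.5000 = 0.13519 = 13.519%

13.5%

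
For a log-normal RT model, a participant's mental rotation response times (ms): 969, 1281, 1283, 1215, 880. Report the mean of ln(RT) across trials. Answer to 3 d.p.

ln(RT): 6.8763, 7.1554, 7.1570, 7.1025, 6.7799
Σ ln(RT) = 35.0710
Mean = 35.0710/5 = 7.01421

7.014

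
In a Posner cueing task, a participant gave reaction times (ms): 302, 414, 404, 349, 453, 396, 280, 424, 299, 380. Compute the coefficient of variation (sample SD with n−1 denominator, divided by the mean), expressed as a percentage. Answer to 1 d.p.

n = 10, Σ = 3701, M = 370.1000
Σ(x−M)² = 31878.900; s = √(31878.900/9) = 59.5155
CV = 59.5155 / 370.1000 = 0.16081 = 16.081%

16.1%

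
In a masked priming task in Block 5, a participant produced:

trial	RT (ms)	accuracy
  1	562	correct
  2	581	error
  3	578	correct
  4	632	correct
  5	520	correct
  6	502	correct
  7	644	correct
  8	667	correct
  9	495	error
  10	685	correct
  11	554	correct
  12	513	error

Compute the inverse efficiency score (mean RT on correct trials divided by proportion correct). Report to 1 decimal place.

Correct trials (n=9): 562, 578, 632, 520, 502, 644, 667, 685, 554
Mean correct RT = 5344/9 = 593.7778 ms
Proportion correct = 9/12
IES = 593.7778 / (9/12) = 791.704 ms

791.7 ms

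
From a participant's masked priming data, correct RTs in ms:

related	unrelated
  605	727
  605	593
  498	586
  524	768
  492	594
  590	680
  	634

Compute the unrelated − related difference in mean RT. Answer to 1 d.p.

102.2 ms

M(related) = 3314/6 = 552.333
M(unrelated) = 4582/7 = 654.571
Difference = 654.571 − 552.333 = 102.238 ms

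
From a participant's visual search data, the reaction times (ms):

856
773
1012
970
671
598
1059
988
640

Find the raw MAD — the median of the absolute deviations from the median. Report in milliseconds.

Sorted: 598, 640, 671, 773, 856, 970, 988, 1012, 1059 → median = 856
|x − 856|: 0, 83, 156, 114, 185, 258, 203, 132, 216
Sorted deviations: 0, 83, 114, 132, 156, 185, 203, 216, 258 → MAD = 156

156 ms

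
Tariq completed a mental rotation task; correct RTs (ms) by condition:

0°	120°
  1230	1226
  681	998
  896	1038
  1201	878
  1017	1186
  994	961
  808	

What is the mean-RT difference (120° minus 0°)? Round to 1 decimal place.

72.5 ms

M(0°) = 6827/7 = 975.286
M(120°) = 6287/6 = 1047.833
Difference = 1047.833 − 975.286 = 72.548 ms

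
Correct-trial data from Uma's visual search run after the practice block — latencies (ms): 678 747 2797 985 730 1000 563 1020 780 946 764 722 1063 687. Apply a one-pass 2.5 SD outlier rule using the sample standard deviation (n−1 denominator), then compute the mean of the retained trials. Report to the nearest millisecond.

n = 14, ΣRT = 13482, M = 963.000
Σ(x−M)² = 3928464.00; s = √(3928464.00/13) = 549.718
Cutoffs: 963.000 ± 2.5·549.718 → [-411.3, 2337.3]
Outside: 2797 → excluded.
Retained (n=13): Σ = 10685, mean = 10685/13 = 821.923

822 ms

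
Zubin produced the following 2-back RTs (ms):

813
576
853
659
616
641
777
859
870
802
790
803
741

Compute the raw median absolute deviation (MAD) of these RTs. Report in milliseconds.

Sorted: 576, 616, 641, 659, 741, 777, 790, 802, 803, 813, 853, 859, 870 → median = 790
|x − 790|: 23, 214, 63, 131, 174, 149, 13, 69, 80, 12, 0, 13, 49
Sorted deviations: 0, 12, 13, 13, 23, 49, 63, 69, 80, 131, 149, 174, 214 → MAD = 63

63 ms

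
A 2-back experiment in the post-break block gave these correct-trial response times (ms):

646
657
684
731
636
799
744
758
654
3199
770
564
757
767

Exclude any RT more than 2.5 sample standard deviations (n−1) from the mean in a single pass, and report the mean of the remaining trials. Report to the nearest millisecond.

n = 14, ΣRT = 12366, M = 883.286
Σ(x−M)² = 5833118.86; s = √(5833118.86/13) = 669.852
Cutoffs: 883.286 ± 2.5·669.852 → [-791.3, 2557.9]
Outside: 3199 → excluded.
Retained (n=13): Σ = 9167, mean = 9167/13 = 705.154

705 ms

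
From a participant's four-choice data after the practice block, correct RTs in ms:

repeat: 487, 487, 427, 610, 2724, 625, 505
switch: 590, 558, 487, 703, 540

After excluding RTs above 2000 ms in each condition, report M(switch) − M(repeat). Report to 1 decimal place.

repeat: exclude 2724
M(repeat) = 3141/6 = 523.500
M(switch) = 2878/5 = 575.600
Difference = 575.600 − 523.500 = 52.100 ms

52.1 ms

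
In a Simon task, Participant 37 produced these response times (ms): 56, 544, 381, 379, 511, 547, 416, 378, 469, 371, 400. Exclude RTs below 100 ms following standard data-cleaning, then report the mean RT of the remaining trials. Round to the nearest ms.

440 ms

Excluded: 56
Retained (n=10): Σ = 4396
Mean = 4396/10 = 439.6000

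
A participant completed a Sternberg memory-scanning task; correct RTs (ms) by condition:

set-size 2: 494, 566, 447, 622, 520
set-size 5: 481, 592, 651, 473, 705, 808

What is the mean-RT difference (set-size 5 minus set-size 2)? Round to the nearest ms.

M(set-size 2) = 2649/5 = 529.800
M(set-size 5) = 3710/6 = 618.333
Difference = 618.333 − 529.800 = 88.533 ms

89 ms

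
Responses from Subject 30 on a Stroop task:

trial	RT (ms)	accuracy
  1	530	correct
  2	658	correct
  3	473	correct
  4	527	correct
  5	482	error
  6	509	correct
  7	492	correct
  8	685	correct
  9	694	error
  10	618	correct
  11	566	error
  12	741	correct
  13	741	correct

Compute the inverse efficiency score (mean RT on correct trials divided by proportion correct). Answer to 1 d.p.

Correct trials (n=10): 530, 658, 473, 527, 509, 492, 685, 618, 741, 741
Mean correct RT = 5974/10 = 597.4000 ms
Proportion correct = 10/13
IES = 597.4000 / (10/13) = 776.620 ms

776.6 ms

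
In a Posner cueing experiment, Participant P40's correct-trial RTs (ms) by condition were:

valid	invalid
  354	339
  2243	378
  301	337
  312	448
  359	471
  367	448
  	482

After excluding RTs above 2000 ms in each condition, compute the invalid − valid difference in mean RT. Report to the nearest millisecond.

valid: exclude 2243
M(valid) = 1693/5 = 338.600
M(invalid) = 2903/7 = 414.714
Difference = 414.714 − 338.600 = 76.114 ms

76 ms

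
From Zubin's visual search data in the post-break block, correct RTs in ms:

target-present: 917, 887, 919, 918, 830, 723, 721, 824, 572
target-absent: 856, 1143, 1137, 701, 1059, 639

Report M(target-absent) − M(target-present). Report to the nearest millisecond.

110 ms

M(target-present) = 7311/9 = 812.333
M(target-absent) = 5535/6 = 922.500
Difference = 922.500 − 812.333 = 110.167 ms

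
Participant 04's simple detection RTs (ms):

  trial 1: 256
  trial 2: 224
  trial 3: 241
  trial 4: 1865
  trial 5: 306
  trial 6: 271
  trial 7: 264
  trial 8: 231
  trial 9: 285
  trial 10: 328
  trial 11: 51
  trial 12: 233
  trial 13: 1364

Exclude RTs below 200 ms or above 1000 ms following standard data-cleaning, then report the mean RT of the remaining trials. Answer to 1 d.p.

Excluded: 51, 1364, 1865
Retained (n=10): Σ = 2639
Mean = 2639/10 = 263.9000

263.9 ms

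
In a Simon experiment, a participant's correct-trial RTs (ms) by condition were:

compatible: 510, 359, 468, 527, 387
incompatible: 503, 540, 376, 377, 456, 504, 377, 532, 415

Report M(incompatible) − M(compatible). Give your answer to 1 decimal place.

3.1 ms

M(compatible) = 2251/5 = 450.200
M(incompatible) = 4080/9 = 453.333
Difference = 453.333 − 450.200 = 3.133 ms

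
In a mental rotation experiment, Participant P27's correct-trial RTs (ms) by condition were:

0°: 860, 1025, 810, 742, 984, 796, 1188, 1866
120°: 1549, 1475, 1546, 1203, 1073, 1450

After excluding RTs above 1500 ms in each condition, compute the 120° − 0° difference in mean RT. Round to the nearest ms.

385 ms

0°: exclude 1866
120°: exclude 1549, 1546
M(0°) = 6405/7 = 915.000
M(120°) = 5201/4 = 1300.250
Difference = 1300.250 − 915.000 = 385.250 ms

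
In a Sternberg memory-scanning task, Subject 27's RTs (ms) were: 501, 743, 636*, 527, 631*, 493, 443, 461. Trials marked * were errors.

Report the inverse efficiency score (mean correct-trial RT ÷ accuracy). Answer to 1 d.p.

704.0 ms

Correct trials (n=6): 501, 743, 527, 493, 443, 461
Mean correct RT = 3168/6 = 528.0000 ms
Proportion correct = 6/8
IES = 528.0000 / (6/8) = 704.000 ms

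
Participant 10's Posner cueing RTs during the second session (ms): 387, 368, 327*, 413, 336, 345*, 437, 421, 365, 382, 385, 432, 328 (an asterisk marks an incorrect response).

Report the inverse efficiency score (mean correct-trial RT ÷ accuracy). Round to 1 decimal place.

457.0 ms

Correct trials (n=11): 387, 368, 413, 336, 437, 421, 365, 382, 385, 432, 328
Mean correct RT = 4254/11 = 386.7273 ms
Proportion correct = 11/13
IES = 386.7273 / (11/13) = 457.041 ms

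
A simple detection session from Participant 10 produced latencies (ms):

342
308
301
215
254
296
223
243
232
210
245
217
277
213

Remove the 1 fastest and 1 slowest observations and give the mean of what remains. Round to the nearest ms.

252 ms

Sorted: 210, 213, 215, 217, 223, 232, 243, 245, 254, 277, 296, 301, 308, 342
Drop lowest 1 (210) and highest 1 (342)
Remaining (n=12): Σ = 3024, mean = 3024/12 = 252.000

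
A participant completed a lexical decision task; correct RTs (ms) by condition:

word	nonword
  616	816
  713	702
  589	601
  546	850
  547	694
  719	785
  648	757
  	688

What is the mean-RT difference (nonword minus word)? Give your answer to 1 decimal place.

M(word) = 4378/7 = 625.429
M(nonword) = 5893/8 = 736.625
Difference = 736.625 − 625.429 = 111.196 ms

111.2 ms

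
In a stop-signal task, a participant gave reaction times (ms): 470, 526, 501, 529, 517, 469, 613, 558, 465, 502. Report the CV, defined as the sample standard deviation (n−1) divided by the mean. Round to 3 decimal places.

0.089

n = 10, Σ = 5150, M = 515.0000
Σ(x−M)² = 18780.000; s = √(18780.000/9) = 45.6800
CV = 45.6800 / 515.0000 = 0.08870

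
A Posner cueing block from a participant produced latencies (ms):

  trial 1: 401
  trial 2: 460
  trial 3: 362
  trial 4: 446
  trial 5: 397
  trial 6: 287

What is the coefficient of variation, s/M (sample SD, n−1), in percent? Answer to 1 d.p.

n = 6, Σ = 2353, M = 392.1667
Σ(x−M)² = 19570.833; s = √(19570.833/5) = 62.5633
CV = 62.5633 / 392.1667 = 0.15953 = 15.953%

16.0%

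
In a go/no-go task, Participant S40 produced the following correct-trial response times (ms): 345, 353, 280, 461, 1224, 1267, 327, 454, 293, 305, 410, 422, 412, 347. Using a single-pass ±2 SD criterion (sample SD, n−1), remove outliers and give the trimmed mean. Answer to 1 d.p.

367.4 ms

n = 14, ΣRT = 6900, M = 492.857
Σ(x−M)² = 1365561.71; s = √(1365561.71/13) = 324.104
Cutoffs: 492.857 ± 2·324.104 → [-155.4, 1141.1]
Outside: 1224, 1267 → excluded.
Retained (n=12): Σ = 4409, mean = 4409/12 = 367.417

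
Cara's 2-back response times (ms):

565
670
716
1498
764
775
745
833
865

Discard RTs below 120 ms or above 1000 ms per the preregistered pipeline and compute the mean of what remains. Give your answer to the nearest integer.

742 ms

Excluded: 1498
Retained (n=8): Σ = 5933
Mean = 5933/8 = 741.6250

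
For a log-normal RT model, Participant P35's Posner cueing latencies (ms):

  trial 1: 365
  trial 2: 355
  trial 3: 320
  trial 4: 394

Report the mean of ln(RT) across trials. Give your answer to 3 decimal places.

ln(RT): 5.8999, 5.8721, 5.7683, 5.9764
Σ ln(RT) = 23.5167
Mean = 23.5167/4 = 5.87917

5.879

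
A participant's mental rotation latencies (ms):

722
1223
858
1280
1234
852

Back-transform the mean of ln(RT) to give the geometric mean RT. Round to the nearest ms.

ln(RT): 6.5820, 7.1091, 6.7546, 7.1546, 7.1180, 6.7476
Mean ln(RT) = 41.4659/6 = 6.91098
Geometric mean = exp(6.91098) = 1003.23 ms

1003 ms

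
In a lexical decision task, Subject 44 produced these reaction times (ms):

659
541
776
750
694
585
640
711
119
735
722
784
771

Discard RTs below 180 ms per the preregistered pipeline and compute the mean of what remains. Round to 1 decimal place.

Excluded: 119
Retained (n=12): Σ = 8368
Mean = 8368/12 = 697.3333

697.3 ms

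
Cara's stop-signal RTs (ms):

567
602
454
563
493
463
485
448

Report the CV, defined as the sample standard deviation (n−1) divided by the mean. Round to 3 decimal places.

0.116

n = 8, Σ = 4075, M = 509.3750
Σ(x−M)² = 24621.875; s = √(24621.875/7) = 59.3078
CV = 59.3078 / 509.3750 = 0.11643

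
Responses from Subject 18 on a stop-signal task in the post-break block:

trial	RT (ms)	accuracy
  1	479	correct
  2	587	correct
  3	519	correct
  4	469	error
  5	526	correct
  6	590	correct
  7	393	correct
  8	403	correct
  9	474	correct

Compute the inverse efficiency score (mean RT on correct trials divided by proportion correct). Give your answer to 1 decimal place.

558.4 ms

Correct trials (n=8): 479, 587, 519, 526, 590, 393, 403, 474
Mean correct RT = 3971/8 = 496.3750 ms
Proportion correct = 8/9
IES = 496.3750 / (8/9) = 558.422 ms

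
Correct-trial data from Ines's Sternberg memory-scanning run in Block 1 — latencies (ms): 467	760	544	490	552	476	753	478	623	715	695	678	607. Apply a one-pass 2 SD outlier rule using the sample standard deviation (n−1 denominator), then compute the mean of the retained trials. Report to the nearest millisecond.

603 ms

n = 13, ΣRT = 7838, M = 602.923
Σ(x−M)² = 143298.92; s = √(143298.92/12) = 109.278
Cutoffs: 602.923 ± 2·109.278 → [384.4, 821.5]
No RTs fall outside the cutoffs; all 13 retained. Mean = 7838/13 = 602.923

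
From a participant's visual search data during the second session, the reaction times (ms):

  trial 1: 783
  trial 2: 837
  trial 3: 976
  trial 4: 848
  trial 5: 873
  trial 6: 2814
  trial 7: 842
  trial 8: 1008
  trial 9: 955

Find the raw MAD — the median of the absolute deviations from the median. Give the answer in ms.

82 ms

Sorted: 783, 837, 842, 848, 873, 955, 976, 1008, 2814 → median = 873
|x − 873|: 90, 36, 103, 25, 0, 1941, 31, 135, 82
Sorted deviations: 0, 25, 31, 36, 82, 90, 103, 135, 1941 → MAD = 82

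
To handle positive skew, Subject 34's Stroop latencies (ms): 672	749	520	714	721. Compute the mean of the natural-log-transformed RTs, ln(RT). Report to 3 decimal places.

6.507

ln(RT): 6.5103, 6.6187, 6.2538, 6.5709, 6.5806
Σ ln(RT) = 32.5343
Mean = 32.5343/5 = 6.50687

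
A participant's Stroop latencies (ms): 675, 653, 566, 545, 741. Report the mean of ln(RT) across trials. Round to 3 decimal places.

ln(RT): 6.5147, 6.4816, 6.3386, 6.3008, 6.6080
Σ ln(RT) = 32.2437
Mean = 32.2437/5 = 6.44873

6.449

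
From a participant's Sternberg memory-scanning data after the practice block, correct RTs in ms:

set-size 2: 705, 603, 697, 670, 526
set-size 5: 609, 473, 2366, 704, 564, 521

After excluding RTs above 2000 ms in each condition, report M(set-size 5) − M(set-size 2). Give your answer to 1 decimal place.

set-size 5: exclude 2366
M(set-size 2) = 3201/5 = 640.200
M(set-size 5) = 2871/5 = 574.200
Difference = 574.200 − 640.200 = -66.000 ms

-66.0 ms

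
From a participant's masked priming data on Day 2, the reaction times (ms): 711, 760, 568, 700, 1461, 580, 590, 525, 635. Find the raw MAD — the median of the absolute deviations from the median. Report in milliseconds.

Sorted: 525, 568, 580, 590, 635, 700, 711, 760, 1461 → median = 635
|x − 635|: 76, 125, 67, 65, 826, 55, 45, 110, 0
Sorted deviations: 0, 45, 55, 65, 67, 76, 110, 125, 826 → MAD = 67

67 ms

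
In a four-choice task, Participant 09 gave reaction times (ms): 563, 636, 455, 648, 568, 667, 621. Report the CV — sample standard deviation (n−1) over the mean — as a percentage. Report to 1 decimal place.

n = 7, Σ = 4158, M = 594.0000
Σ(x−M)² = 31696.000; s = √(31696.000/6) = 72.6820
CV = 72.6820 / 594.0000 = 0.12236 = 12.236%

12.2%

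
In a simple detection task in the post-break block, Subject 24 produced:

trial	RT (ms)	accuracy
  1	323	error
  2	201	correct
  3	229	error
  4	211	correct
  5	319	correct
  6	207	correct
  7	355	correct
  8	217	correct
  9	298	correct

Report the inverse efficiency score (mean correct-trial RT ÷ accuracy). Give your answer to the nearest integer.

Correct trials (n=7): 201, 211, 319, 207, 355, 217, 298
Mean correct RT = 1808/7 = 258.2857 ms
Proportion correct = 7/9
IES = 258.2857 / (7/9) = 332.082 ms

332 ms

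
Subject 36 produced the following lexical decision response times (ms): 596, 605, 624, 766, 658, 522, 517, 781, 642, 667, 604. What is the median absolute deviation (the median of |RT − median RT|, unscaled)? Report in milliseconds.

Sorted: 517, 522, 596, 604, 605, 624, 642, 658, 667, 766, 781 → median = 624
|x − 624|: 28, 19, 0, 142, 34, 102, 107, 157, 18, 43, 20
Sorted deviations: 0, 18, 19, 20, 28, 34, 43, 102, 107, 142, 157 → MAD = 34

34 ms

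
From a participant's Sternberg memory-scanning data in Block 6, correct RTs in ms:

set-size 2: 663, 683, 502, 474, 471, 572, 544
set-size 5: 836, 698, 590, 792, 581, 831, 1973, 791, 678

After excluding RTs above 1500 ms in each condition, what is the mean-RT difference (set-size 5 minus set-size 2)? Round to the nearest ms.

set-size 5: exclude 1973
M(set-size 2) = 3909/7 = 558.429
M(set-size 5) = 5797/8 = 724.625
Difference = 724.625 − 558.429 = 166.196 ms

166 ms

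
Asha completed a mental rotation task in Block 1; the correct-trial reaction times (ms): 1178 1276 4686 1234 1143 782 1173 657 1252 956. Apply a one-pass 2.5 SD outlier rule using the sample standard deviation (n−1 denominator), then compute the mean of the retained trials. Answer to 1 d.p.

n = 10, ΣRT = 14337, M = 1433.700
Σ(x−M)² = 12149246.10; s = √(12149246.10/9) = 1161.859
Cutoffs: 1433.700 ± 2.5·1161.859 → [-1470.9, 4338.3]
Outside: 4686 → excluded.
Retained (n=9): Σ = 9651, mean = 9651/9 = 1072.333

1072.3 ms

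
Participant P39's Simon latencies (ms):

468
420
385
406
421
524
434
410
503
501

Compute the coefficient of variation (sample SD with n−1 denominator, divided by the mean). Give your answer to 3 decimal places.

0.108

n = 10, Σ = 4472, M = 447.2000
Σ(x−M)² = 20889.600; s = √(20889.600/9) = 48.1774
CV = 48.1774 / 447.2000 = 0.10773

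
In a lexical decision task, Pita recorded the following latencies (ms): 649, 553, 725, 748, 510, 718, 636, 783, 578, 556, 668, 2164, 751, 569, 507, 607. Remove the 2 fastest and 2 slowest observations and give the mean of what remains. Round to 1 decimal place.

646.5 ms

Sorted: 507, 510, 553, 556, 569, 578, 607, 636, 649, 668, 718, 725, 748, 751, 783, 2164
Drop lowest 2 (507, 510) and highest 2 (783, 2164)
Remaining (n=12): Σ = 7758, mean = 7758/12 = 646.500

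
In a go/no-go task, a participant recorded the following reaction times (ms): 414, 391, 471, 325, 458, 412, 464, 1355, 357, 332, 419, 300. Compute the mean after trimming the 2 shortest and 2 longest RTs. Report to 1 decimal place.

405.9 ms

Sorted: 300, 325, 332, 357, 391, 412, 414, 419, 458, 464, 471, 1355
Drop lowest 2 (300, 325) and highest 2 (471, 1355)
Remaining (n=8): Σ = 3247, mean = 3247/8 = 405.875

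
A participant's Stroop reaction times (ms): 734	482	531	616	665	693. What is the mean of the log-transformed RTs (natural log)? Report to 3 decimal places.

6.419

ln(RT): 6.5985, 6.1779, 6.2748, 6.4232, 6.4998, 6.5410
Σ ln(RT) = 38.5153
Mean = 38.5153/6 = 6.41921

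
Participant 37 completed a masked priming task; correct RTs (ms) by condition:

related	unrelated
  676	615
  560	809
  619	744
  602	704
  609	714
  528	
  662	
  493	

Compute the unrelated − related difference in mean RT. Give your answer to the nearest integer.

124 ms

M(related) = 4749/8 = 593.625
M(unrelated) = 3586/5 = 717.200
Difference = 717.200 − 593.625 = 123.575 ms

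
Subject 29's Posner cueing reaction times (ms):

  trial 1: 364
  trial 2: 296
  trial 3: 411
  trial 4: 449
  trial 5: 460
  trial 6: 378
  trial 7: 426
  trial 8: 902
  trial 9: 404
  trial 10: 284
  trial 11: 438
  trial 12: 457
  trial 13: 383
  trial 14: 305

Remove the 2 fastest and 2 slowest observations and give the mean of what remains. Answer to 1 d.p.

401.5 ms

Sorted: 284, 296, 305, 364, 378, 383, 404, 411, 426, 438, 449, 457, 460, 902
Drop lowest 2 (284, 296) and highest 2 (460, 902)
Remaining (n=10): Σ = 4015, mean = 4015/10 = 401.500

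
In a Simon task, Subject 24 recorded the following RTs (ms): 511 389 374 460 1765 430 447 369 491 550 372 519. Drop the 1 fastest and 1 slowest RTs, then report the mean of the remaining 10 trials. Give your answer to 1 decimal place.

454.3 ms

Sorted: 369, 372, 374, 389, 430, 447, 460, 491, 511, 519, 550, 1765
Drop lowest 1 (369) and highest 1 (1765)
Remaining (n=10): Σ = 4543, mean = 4543/10 = 454.300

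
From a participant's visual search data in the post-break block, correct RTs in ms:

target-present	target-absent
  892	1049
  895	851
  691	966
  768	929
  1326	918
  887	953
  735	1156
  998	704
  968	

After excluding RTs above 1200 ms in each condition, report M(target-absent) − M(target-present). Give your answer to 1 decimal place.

target-present: exclude 1326
M(target-present) = 6834/8 = 854.250
M(target-absent) = 7526/8 = 940.750
Difference = 940.750 − 854.250 = 86.500 ms

86.5 ms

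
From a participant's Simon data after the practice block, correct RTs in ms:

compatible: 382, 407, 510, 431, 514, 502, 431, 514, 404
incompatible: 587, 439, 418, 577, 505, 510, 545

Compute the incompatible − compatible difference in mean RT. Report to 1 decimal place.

M(compatible) = 4095/9 = 455.000
M(incompatible) = 3581/7 = 511.571
Difference = 511.571 − 455.000 = 56.571 ms

56.6 ms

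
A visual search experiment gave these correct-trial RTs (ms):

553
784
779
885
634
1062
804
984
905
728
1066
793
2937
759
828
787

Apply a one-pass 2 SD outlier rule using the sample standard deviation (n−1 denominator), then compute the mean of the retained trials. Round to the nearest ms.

n = 16, ΣRT = 15288, M = 955.500
Σ(x−M)² = 4468536.00; s = √(4468536.00/15) = 545.804
Cutoffs: 955.500 ± 2·545.804 → [-136.1, 2047.1]
Outside: 2937 → excluded.
Retained (n=15): Σ = 12351, mean = 12351/15 = 823.400

823 ms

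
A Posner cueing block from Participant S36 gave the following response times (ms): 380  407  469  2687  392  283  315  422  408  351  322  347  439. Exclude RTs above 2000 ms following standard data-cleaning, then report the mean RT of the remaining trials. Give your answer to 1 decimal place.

377.9 ms

Excluded: 2687
Retained (n=12): Σ = 4535
Mean = 4535/12 = 377.9167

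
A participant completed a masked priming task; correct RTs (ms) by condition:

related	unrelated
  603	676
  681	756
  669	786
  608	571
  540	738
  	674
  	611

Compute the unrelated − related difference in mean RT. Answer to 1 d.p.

M(related) = 3101/5 = 620.200
M(unrelated) = 4812/7 = 687.429
Difference = 687.429 − 620.200 = 67.229 ms

67.2 ms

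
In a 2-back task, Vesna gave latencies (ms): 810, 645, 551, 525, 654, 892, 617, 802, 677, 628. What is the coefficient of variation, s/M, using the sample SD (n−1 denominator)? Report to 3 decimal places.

n = 10, Σ = 6801, M = 680.1000
Σ(x−M)² = 125976.900; s = √(125976.900/9) = 118.3107
CV = 118.3107 / 680.1000 = 0.17396

0.174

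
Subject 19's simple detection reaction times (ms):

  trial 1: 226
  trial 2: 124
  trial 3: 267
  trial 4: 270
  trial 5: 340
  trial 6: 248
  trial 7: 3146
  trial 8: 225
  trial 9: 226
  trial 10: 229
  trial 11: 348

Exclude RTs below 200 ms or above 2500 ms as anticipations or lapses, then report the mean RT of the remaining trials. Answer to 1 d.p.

264.3 ms

Excluded: 124, 3146
Retained (n=9): Σ = 2379
Mean = 2379/9 = 264.3333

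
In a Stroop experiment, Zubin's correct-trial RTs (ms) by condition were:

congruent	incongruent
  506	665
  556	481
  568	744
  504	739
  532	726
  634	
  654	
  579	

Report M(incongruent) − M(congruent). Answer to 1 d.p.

104.4 ms

M(congruent) = 4533/8 = 566.625
M(incongruent) = 3355/5 = 671.000
Difference = 671.000 − 566.625 = 104.375 ms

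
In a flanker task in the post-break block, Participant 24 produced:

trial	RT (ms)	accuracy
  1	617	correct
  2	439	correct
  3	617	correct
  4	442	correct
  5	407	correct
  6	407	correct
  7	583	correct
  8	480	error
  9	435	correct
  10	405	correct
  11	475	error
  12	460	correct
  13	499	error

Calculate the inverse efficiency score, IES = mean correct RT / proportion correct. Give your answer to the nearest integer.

Correct trials (n=10): 617, 439, 617, 442, 407, 407, 583, 435, 405, 460
Mean correct RT = 4812/10 = 481.2000 ms
Proportion correct = 10/13
IES = 481.2000 / (10/13) = 625.560 ms

626 ms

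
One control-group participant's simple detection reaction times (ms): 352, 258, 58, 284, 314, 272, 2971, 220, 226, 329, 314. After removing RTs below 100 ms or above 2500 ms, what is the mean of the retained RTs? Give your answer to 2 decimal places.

285.44 ms

Excluded: 58, 2971
Retained (n=9): Σ = 2569
Mean = 2569/9 = 285.4444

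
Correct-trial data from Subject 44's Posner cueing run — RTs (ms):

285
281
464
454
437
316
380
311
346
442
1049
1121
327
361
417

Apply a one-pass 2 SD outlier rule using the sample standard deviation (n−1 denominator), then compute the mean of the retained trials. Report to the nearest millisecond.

n = 15, ΣRT = 6991, M = 466.067
Σ(x−M)² = 938532.93; s = √(938532.93/14) = 258.917
Cutoffs: 466.067 ± 2·258.917 → [-51.8, 983.9]
Outside: 1049, 1121 → excluded.
Retained (n=13): Σ = 4821, mean = 4821/13 = 370.846

371 ms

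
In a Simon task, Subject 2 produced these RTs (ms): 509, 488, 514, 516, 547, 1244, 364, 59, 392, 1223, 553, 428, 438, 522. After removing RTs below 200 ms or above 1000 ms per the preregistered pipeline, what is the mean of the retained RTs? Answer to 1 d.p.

479.2 ms

Excluded: 59, 1223, 1244
Retained (n=11): Σ = 5271
Mean = 5271/11 = 479.1818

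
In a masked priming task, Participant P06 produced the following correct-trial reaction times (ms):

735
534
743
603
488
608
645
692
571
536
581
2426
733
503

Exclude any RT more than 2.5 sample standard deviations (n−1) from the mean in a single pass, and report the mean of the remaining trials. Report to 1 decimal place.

613.2 ms

n = 14, ΣRT = 10398, M = 742.714
Σ(x−M)² = 3147664.86; s = √(3147664.86/13) = 492.065
Cutoffs: 742.714 ± 2.5·492.065 → [-487.4, 1972.9]
Outside: 2426 → excluded.
Retained (n=13): Σ = 7972, mean = 7972/13 = 613.231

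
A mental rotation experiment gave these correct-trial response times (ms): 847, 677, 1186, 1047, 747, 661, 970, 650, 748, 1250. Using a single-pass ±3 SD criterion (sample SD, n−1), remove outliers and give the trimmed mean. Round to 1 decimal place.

n = 10, ΣRT = 8783, M = 878.300
Σ(x−M)² = 444768.10; s = √(444768.10/9) = 222.303
Cutoffs: 878.300 ± 3·222.303 → [211.4, 1545.2]
No RTs fall outside the cutoffs; all 10 retained. Mean = 8783/10 = 878.300

878.3 ms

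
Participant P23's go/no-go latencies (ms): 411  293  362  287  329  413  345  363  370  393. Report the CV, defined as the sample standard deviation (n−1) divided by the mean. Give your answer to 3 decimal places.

0.124

n = 10, Σ = 3566, M = 356.6000
Σ(x−M)² = 17500.400; s = √(17500.400/9) = 44.0964
CV = 44.0964 / 356.6000 = 0.12366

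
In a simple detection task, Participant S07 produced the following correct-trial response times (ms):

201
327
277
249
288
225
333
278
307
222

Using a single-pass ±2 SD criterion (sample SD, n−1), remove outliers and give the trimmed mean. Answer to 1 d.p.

n = 10, ΣRT = 2707, M = 270.700
Σ(x−M)² = 18550.10; s = √(18550.10/9) = 45.400
Cutoffs: 270.700 ± 2·45.400 → [179.9, 361.5]
No RTs fall outside the cutoffs; all 10 retained. Mean = 2707/10 = 270.700

270.7 ms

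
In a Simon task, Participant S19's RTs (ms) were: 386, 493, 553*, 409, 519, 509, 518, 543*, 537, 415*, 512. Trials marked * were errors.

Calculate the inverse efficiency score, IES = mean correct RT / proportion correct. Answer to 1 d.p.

667.4 ms

Correct trials (n=8): 386, 493, 409, 519, 509, 518, 537, 512
Mean correct RT = 3883/8 = 485.3750 ms
Proportion correct = 8/11
IES = 485.3750 / (8/11) = 667.391 ms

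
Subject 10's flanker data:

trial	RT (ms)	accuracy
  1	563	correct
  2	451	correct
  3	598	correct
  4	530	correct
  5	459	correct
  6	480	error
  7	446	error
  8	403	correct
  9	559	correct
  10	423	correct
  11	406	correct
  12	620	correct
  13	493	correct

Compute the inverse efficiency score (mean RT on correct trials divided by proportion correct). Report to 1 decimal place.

Correct trials (n=11): 563, 451, 598, 530, 459, 403, 559, 423, 406, 620, 493
Mean correct RT = 5505/11 = 500.4545 ms
Proportion correct = 11/13
IES = 500.4545 / (11/13) = 591.446 ms

591.4 ms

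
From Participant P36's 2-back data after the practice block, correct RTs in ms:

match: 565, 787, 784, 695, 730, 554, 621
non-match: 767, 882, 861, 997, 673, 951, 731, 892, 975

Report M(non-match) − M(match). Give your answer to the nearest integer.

182 ms

M(match) = 4736/7 = 676.571
M(non-match) = 7729/9 = 858.778
Difference = 858.778 − 676.571 = 182.206 ms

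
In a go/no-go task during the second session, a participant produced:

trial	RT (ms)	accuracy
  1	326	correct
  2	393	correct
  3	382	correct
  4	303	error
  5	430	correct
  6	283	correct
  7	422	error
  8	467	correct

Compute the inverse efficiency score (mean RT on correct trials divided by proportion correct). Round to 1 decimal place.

506.9 ms

Correct trials (n=6): 326, 393, 382, 430, 283, 467
Mean correct RT = 2281/6 = 380.1667 ms
Proportion correct = 6/8
IES = 380.1667 / (6/8) = 506.889 ms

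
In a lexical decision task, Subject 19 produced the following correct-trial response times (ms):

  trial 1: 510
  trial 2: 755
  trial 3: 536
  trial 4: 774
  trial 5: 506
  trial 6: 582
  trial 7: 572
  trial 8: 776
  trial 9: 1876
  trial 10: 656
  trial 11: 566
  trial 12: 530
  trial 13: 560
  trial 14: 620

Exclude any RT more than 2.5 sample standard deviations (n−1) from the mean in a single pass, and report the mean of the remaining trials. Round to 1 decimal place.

n = 14, ΣRT = 9819, M = 701.357
Σ(x−M)² = 1602959.21; s = √(1602959.21/13) = 351.147
Cutoffs: 701.357 ± 2.5·351.147 → [-176.5, 1579.2]
Outside: 1876 → excluded.
Retained (n=13): Σ = 7943, mean = 7943/13 = 611.000

611.0 ms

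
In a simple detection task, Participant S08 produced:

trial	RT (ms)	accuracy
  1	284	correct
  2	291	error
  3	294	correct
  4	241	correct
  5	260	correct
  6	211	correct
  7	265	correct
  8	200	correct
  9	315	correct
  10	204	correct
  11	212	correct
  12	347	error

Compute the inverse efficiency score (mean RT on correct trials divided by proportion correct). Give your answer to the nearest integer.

298 ms

Correct trials (n=10): 284, 294, 241, 260, 211, 265, 200, 315, 204, 212
Mean correct RT = 2486/10 = 248.6000 ms
Proportion correct = 10/12
IES = 248.6000 / (10/12) = 298.320 ms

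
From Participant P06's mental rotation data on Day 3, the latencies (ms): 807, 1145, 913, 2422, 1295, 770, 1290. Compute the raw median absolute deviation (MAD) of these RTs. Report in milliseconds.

Sorted: 770, 807, 913, 1145, 1290, 1295, 2422 → median = 1145
|x − 1145|: 338, 0, 232, 1277, 150, 375, 145
Sorted deviations: 0, 145, 150, 232, 338, 375, 1277 → MAD = 232

232 ms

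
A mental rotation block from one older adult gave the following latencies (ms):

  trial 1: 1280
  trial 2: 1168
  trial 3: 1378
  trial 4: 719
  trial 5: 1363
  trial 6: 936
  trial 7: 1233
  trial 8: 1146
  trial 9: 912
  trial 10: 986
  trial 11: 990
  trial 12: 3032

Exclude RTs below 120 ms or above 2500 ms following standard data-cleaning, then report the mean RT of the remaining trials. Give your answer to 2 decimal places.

1101.00 ms

Excluded: 3032
Retained (n=11): Σ = 12111
Mean = 12111/11 = 1101.0000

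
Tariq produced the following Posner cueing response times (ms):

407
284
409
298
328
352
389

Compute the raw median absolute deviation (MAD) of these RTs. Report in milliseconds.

54 ms

Sorted: 284, 298, 328, 352, 389, 407, 409 → median = 352
|x − 352|: 55, 68, 57, 54, 24, 0, 37
Sorted deviations: 0, 24, 37, 54, 55, 57, 68 → MAD = 54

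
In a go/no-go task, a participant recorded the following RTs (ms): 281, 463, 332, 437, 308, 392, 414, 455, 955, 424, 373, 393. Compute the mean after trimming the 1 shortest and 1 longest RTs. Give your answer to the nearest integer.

Sorted: 281, 308, 332, 373, 392, 393, 414, 424, 437, 455, 463, 955
Drop lowest 1 (281) and highest 1 (955)
Remaining (n=10): Σ = 3991, mean = 3991/10 = 399.100

399 ms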